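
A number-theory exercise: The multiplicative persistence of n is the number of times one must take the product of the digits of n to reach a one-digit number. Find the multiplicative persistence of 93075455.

1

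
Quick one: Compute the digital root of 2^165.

8

The digital root of n equals n mod 9 (or 9 when 9 | n), so we need 2^165 mod 9.
2^165 ≡ 8 (mod 9), so the digital root is 8.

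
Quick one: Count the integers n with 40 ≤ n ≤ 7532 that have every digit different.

The integers in [40, 7532] that have every digit different: 40, 41, 42, 43, 45, 46, …, 7531, 7532.
4030 qualify.

4030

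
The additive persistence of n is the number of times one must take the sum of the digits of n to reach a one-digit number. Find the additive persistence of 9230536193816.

3

9230536193816 → 56 → 11 → 2 (3 steps)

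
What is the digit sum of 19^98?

19^98 = 207899236006238184053897478817345959941949970733821434344412393169256179768914283858310015963687575474157940874998426913131241
Sum of its 126 digits: 604.

604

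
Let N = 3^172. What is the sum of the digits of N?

342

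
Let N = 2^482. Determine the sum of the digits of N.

670

2^482 = 12486994201263968925526388919172665222994392570659884603436627838501486955279062480481224412253967884639307724485626491581791902717153141225160704
Sum of its 146 digits: 670.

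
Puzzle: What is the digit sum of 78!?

78! = 11324281178206297831457521158732046228731749579488251990048962825668835325234200766245086213177344000000000000000000
Sum of its 116 digits: 423.

423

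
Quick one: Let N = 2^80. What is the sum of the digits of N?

112

2^80 = 1208925819614629174706176
Sum of its 25 digits: 112.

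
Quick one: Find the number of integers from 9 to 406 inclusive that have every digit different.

The integers in [9, 406] that have every digit different: 9, 10, 12, 13, 14, 15, …, 405, 406.
303 qualify.

303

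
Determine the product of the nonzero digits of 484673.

16128

4×8×4×6×7×3 = 16128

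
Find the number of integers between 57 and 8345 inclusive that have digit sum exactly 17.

The integers in [57, 8345] that have digit sum exactly 17: 89, 98, 179, 188, 197, 269, …, 8333, 8342.
592 qualify.

592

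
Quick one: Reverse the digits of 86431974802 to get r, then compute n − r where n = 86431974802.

65584061334

Reverse of 86431974802 is 20847913468.
86431974802 − 20847913468 = 65584061334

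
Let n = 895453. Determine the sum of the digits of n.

34

8+9+5+4+5+3 = 34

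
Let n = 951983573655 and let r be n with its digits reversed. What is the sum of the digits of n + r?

Reversal of 951983573655 is 556375389159; 951983573655 + 556375389159 = 1508358962814.
Digit sum of 1508358962814: 1+5+0+8+3+5+8+9+6+2+8+1+4 = 60.

60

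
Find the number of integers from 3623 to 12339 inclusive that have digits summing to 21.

549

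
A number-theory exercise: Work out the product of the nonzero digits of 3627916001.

13608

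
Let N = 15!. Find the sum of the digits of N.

45

15! = 1307674368000
Sum of its 13 digits: 45.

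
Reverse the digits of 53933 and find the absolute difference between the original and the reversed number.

Reverse of 53933 is 33935.
|53933 − 33935| = 19998

19998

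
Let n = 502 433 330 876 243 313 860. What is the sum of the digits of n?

74

5+0+2+4+3+3+3+3+0+8+7+6+2+4+3+3+1+3+8+6+0 = 74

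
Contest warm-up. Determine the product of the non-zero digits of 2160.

2×1×6 = 12

12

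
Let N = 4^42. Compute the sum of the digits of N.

118

4^42 = 19342813113834066795298816
Sum of its 26 digits: 118.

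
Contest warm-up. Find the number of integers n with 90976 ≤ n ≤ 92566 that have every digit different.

The integers in [90976, 92566] that have every digit different: 91023, 91024, 91025, 91026, 91027, 91028, …, 92563, 92564.
532 qualify.

532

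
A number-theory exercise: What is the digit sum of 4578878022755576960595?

4+5+7+8+8+7+8+0+2+2+7+5+5+5+7+6+9+6+0+5+9+5 = 120

120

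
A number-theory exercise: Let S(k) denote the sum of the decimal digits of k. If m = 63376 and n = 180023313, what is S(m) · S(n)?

525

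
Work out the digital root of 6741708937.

6+7+4+1+7+0+8+9+3+7 = 52
5+2 = 7

7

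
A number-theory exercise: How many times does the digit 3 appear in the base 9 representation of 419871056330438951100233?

419871056330438951100233 in base 9 is 5233244448644003750785225.
The digit 3 appears 3 times.

3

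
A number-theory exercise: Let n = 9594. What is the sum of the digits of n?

27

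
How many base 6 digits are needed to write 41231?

41231 in base 6 is 514515, which has 6 digits.

6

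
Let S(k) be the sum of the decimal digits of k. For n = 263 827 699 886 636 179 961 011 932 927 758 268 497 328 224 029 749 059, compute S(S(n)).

17

First digit sum: 278.
2+7+8 = 17.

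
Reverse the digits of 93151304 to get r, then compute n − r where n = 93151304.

52836165

Reverse of 93151304 is 40315139.
93151304 − 40315139 = 52836165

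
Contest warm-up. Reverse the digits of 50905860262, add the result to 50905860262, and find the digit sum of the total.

41

Reversal of 50905860262 is 26206850905; 50905860262 + 26206850905 = 77112711167.
Digit sum of 77112711167: 7+7+1+1+2+7+1+1+1+6+7 = 41.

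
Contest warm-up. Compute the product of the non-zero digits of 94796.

13608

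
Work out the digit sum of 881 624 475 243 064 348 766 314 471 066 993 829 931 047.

8+8+1+6+2+4+4+7+5+2+4+3+0+6+4+3+4+8+7+6+6+3+1+4+4+7+1+0+6+6+9+9+3+8+2+9+9+3+1+0+4+7 = 194

194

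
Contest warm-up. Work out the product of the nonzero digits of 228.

32

2×2×8 = 32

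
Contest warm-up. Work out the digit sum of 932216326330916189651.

86

9+3+2+2+1+6+3+2+6+3+3+0+9+1+6+1+8+9+6+5+1 = 86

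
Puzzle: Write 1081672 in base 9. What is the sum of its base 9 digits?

32

1081672 in base 9 is 2027687.
Digit sum: 2+0+2+7+6+8+7 = 32.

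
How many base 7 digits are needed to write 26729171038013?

16

26729171038013 in base 7 is 5426055530055503, which has 16 digits.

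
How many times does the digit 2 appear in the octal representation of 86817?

1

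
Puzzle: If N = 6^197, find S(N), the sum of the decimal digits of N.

6^197 = 1976042702833460188874883757031359871958281228493006618034625365440337636803795088051259904355356931929688960493870971439604005743137015011037109221851136
Sum of its 154 digits: 666.

666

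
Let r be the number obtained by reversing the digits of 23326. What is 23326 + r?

85658

Reverse of 23326 is 62332.
23326 + 62332 = 85658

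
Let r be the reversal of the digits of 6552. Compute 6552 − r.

3996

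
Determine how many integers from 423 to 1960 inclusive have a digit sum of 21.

The integers in [423, 1960] that have a digit sum of 21: 489, 498, 579, 588, 597, 669, …, 1947, 1956.
59 qualify.

59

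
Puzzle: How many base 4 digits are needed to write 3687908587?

3687908587 in base 4 is 3123310100103223, which has 16 digits.

16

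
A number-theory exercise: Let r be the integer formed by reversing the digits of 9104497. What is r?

Reversing 9104497 gives 7944019.

7944019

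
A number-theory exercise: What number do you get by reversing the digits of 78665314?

41356687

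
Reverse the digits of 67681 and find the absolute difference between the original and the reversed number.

Reverse of 67681 is 18676.
|67681 − 18676| = 49005

49005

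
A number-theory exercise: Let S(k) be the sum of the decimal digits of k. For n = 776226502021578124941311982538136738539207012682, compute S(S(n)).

First digit sum: 194.
1+9+4 = 14.

14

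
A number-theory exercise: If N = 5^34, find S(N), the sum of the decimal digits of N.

103

5^34 = 582076609134674072265625
Sum of its 24 digits: 103.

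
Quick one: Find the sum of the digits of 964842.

33

9+6+4+8+4+2 = 33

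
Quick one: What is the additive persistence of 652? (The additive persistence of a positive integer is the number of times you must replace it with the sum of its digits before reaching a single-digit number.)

652 → 13 → 4 (2 steps)

2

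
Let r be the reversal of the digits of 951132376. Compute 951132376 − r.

Reverse of 951132376 is 673231159.
951132376 − 673231159 = 277901217

277901217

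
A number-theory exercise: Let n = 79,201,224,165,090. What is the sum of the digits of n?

48

7+9+2+0+1+2+2+4+1+6+5+0+9+0 = 48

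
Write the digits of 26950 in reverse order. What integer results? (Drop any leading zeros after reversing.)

5962

Reversing 26950 gives 5962.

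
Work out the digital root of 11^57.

8

The digital root of n equals n mod 9 (or 9 when 9 | n), so we need 11^57 mod 9.
11^57 ≡ 8 (mod 9), so the digital root is 8.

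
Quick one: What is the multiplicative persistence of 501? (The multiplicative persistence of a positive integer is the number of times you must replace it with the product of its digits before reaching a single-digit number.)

1

501 → 0 (1 step)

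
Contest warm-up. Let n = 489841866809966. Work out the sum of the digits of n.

92

4+8+9+8+4+1+8+6+6+8+0+9+9+6+6 = 92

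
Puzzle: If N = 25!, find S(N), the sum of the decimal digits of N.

25! = 15511210043330985984000000
Sum of its 26 digits: 72.

72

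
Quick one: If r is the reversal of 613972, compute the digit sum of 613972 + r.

38

Reversal of 613972 is 279316; 613972 + 279316 = 893288.
Digit sum of 893288: 8+9+3+2+8+8 = 38.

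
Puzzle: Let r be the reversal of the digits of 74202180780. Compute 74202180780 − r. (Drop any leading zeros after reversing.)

Reverse of 74202180780 is 8708120247.
74202180780 − 8708120247 = 65494060533

65494060533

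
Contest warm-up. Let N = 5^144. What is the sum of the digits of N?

5^144 = 44841550858394146269559346665277316200968382140048504696226185084473314645947539247572422027587890625
Sum of its 101 digits: 460.

460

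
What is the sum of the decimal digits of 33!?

33! = 8683317618811886495518194401280000000
Sum of its 37 digits: 144.

144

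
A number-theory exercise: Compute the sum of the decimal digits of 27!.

27! = 10888869450418352160768000000
Sum of its 29 digits: 108.

108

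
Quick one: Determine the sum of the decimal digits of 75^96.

756

75^96 = 1013634270935388859734547391704185490051570838423214440063309278030035690181474514880705429133753162886323704730481805269090747158306151641006531693989245468401350080966949462890625
Sum of its 181 digits: 756.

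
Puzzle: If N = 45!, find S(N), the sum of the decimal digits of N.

207

45! = 119622220865480194561963161495657715064383733760000000000
Sum of its 57 digits: 207.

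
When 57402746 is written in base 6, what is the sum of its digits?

21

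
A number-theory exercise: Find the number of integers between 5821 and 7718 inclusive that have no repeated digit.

The integers in [5821, 7718] that have no repeated digit: 5821, 5823, 5824, 5826, 5827, 5829, …, 7695, 7698.
993 qualify.

993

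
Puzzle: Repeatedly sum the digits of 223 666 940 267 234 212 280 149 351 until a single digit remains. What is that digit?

1

2+2+3+6+6+6+9+4+0+2+6+7+2+3+4+2+1+2+2+8+0+1+4+9+3+5+1 = 100
1+0+0 = 1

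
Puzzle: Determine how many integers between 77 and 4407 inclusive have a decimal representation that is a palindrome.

127

The integers in [77, 4407] that have a decimal representation that is a palindrome: 77, 88, 99, 101, 111, 121, …, 4224, 4334.
127 qualify.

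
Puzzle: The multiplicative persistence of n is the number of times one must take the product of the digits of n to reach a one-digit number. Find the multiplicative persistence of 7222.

3

7222 → 56 → 30 → 0 (3 steps)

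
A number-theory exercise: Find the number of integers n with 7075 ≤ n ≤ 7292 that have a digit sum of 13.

The integers in [7075, 7292] that have a digit sum of 13: 7105, 7114, 7123, 7132, 7141, 7150, …, 7231, 7240.
11 qualify.

11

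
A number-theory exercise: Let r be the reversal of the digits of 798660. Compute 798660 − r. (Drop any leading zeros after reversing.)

Reverse of 798660 is 66897.
798660 − 66897 = 731763

731763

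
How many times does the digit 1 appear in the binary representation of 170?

4

170 in base 2 is 10101010.
The digit 1 appears 4 times.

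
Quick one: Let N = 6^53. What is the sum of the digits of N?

216

6^53 = 174588755932389037098918153698611839369216
Sum of its 42 digits: 216.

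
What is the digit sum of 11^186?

892

11^186 = 50007994649676303119654954349197799848085379984621647940689943619966471597703181995581336030892818194187128526907096798611663443309113225287331212104922028781881115315438343480851813034268462361
Sum of its 194 digits: 892.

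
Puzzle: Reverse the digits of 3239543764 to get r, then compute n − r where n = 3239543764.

Reverse of 3239543764 is 4673459323.
3239543764 − 4673459323 = -1433915559

-1433915559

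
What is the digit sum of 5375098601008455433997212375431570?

5+3+7+5+0+9+8+6+0+1+0+0+8+4+5+5+4+3+3+9+9+7+2+1+2+3+7+5+4+3+1+5+7+0 = 141

141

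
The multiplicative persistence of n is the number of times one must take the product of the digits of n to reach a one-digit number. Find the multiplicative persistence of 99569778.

2

99569778 → 8573040 → 0 (2 steps)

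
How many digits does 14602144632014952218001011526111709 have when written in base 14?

14602144632014952218001011526111709 in base 14 is 86388B02361106C3BB602A8DB4B645, which has 30 digits.

30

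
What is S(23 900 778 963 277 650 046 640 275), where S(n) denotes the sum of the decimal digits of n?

115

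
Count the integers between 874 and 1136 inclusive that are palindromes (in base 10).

The integers in [874, 1136] that are palindromes (in base 10): 878, 888, 898, 909, 919, 929, …, 1001, 1111.
15 qualify.

15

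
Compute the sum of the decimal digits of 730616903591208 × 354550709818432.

132

730616903591208 × 354550709818432 = 259040741773607696206431545856
Sum of its 30 digits: 132.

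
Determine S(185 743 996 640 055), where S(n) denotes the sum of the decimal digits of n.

72

1+8+5+7+4+3+9+9+6+6+4+0+0+5+5 = 72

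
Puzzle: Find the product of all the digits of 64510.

6×4×5×1×0 = 0

0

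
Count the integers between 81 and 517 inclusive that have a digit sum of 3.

The integers in [81, 517] that have a digit sum of 3: 102, 111, 120, 201, 210, 300.
6 qualify.

6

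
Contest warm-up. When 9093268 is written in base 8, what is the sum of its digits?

23

9093268 in base 8 is 42540224.
Digit sum: 4+2+5+4+0+2+2+4 = 23.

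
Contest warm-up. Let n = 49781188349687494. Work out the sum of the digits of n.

100

4+9+7+8+1+1+8+8+3+4+9+6+8+7+4+9+4 = 100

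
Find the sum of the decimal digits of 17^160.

17^160 = 74443609190419550764562450397778200846849192983001551466849044370008879517232307105675227070196683723355515193456559323901778769141226118951876996802487398051974943265833071289084569071200666892801
Sum of its 197 digits: 892.

892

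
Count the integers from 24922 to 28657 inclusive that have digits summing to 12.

The integers in [24922, 28657] that have digits summing to 12: 25005, 25014, 25023, 25032, 25041, 25050, …, 28110, 28200.
52 qualify.

52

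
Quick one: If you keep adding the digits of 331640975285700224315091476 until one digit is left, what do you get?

3+3+1+6+4+0+9+7+5+2+8+5+7+0+0+2+2+4+3+1+5+0+9+1+4+7+6 = 104
1+0+4 = 5
(Equivalently, 331640975285700224315091476 mod 9 = 5.)

5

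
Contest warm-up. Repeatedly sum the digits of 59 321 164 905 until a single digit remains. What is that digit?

5+9+3+2+1+1+6+4+9+0+5 = 45
4+5 = 9

9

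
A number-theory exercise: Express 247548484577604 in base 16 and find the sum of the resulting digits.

99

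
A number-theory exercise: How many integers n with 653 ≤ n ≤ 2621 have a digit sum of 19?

The integers in [653, 2621] that have a digit sum of 19: 658, 667, 676, 685, 694, 739, …, 2584, 2593.
111 qualify.

111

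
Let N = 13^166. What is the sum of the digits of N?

760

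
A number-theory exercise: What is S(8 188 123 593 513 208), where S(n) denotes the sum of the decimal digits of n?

67

8+1+8+8+1+2+3+5+9+3+5+1+3+2+0+8 = 67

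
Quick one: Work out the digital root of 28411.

7

2+8+4+1+1 = 16
1+6 = 7
(Equivalently, 28411 mod 9 = 7.)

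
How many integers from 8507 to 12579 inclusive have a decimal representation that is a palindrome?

The integers in [8507, 12579] that have a decimal representation that is a palindrome: 8558, 8668, 8778, 8888, 8998, 9009, …, 12421, 12521.
41 qualify.

41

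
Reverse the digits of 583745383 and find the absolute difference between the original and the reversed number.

200197998

Reverse of 583745383 is 383547385.
|583745383 − 383547385| = 200197998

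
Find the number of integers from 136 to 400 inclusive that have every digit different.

The integers in [136, 400] that have every digit different: 136, 137, 138, 139, 140, 142, …, 397, 398.
196 qualify.

196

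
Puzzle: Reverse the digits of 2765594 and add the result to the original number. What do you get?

Reverse of 2765594 is 4955672.
2765594 + 4955672 = 7721266

7721266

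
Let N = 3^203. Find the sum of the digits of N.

477

3^203 = 7171577699648618772147095694966049924389303221641651391313523966955497254335158940848386874188027
Sum of its 97 digits: 477.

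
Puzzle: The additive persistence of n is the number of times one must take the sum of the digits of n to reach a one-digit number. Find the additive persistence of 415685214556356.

3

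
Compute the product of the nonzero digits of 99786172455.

38102400

9×9×7×8×6×1×7×2×4×5×5 = 38102400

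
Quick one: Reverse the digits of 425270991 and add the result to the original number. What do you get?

Reverse of 425270991 is 199072524.
425270991 + 199072524 = 624343515

624343515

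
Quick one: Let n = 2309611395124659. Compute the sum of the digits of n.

2+3+0+9+6+1+1+3+9+5+1+2+4+6+5+9 = 66

66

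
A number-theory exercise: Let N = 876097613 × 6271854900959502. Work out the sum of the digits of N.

876097613 × 6271854900959502 = 5494757107812971111868726
Sum of its 25 digits: 117.

117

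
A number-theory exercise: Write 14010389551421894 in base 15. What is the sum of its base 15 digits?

14010389551421894 in base 15 is 72EB25B708997E.
Digit sum: 7+2+14+11+2+5+11+7+0+8+9+9+7+14 = 106.

106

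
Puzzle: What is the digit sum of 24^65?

24^65 = 517285984011055147376549895122117601505879262809281530537612617189645345707158065196826624
Sum of its 90 digits: 396.

396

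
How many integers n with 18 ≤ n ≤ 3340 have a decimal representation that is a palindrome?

122

The integers in [18, 3340] that have a decimal representation that is a palindrome: 22, 33, 44, 55, 66, 77, …, 3223, 3333.
122 qualify.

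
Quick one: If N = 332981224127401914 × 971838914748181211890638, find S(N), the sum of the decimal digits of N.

332981224127401914 × 971838914748181211890638 = 323604111487495169547749109794618839881132
Sum of its 42 digits: 198.

198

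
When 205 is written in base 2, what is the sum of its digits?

5

205 in base 2 is 11001101.
Digit sum: 1+1+0+0+1+1+0+1 = 5.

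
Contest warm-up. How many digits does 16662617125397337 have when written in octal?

16662617125397337 in base 8 is 731450773662321531, which has 18 digits.

18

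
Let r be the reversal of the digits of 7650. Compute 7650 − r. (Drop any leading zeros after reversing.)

7083

Reverse of 7650 is 567.
7650 − 567 = 7083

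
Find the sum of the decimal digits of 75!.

75! = 24809140811395398091946477116594033660926243886570122837795894512655842677572867409443815424000000000000000000
Sum of its 110 digits: 432.

432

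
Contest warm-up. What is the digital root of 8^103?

8

The digital root of n equals n mod 9 (or 9 when 9 | n), so we need 8^103 mod 9.
8^103 ≡ 8 (mod 9), so the digital root is 8.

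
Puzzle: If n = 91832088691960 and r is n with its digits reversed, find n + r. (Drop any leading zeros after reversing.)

Reverse of 91832088691960 is 6919688023819.
91832088691960 + 6919688023819 = 98751776715779

98751776715779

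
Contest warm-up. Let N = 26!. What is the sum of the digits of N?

26! = 403291461126605635584000000
Sum of its 27 digits: 81.

81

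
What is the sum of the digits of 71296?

25

7+1+2+9+6 = 25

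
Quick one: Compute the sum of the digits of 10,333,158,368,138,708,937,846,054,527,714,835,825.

171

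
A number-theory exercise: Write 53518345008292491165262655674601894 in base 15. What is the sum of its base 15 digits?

53518345008292491165262655674601894 in base 15 is 42BE907DA230383216D090338D762E.
Digit sum: 4+2+11+14+9+0+7+13+10+2+3+0+3+8+3+2+1+6+13+0+9+0+3+3+8+13+7+6+2+14 = 176.

176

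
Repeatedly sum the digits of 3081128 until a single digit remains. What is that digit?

3+0+8+1+1+2+8 = 23
2+3 = 5

5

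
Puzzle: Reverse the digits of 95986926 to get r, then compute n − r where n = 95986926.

33017967

Reverse of 95986926 is 62968959.
95986926 − 62968959 = 33017967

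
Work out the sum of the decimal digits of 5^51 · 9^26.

270

5^51 · 9^26 = 2869296750963223141065335131116853517596609890460968017578125
Sum of its 61 digits: 270.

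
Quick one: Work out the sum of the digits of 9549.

9+5+4+9 = 27

27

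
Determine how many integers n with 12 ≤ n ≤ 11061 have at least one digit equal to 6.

The integers in [12, 11061] that have at least one digit equal to 6: 16, 26, 36, 46, 56, 60, …, 11060, 11061.
3717 qualify.

3717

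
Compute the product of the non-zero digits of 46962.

2592

4×6×9×6×2 = 2592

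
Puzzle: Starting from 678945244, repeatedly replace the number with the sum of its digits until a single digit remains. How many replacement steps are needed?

3

678945244 → 49 → 13 → 4 (3 steps)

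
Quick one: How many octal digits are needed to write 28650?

5

28650 in base 8 is 67752, which has 5 digits.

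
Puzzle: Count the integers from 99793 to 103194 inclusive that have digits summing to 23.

The integers in [99793, 103194] that have digits summing to 23: 100499, 100589, 100598, 100679, 100688, 100697, …, 102983, 102992.
85 qualify.

85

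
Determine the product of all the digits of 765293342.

272160

7×6×5×2×9×3×3×4×2 = 272160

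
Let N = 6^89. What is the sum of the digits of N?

6^89 = 1800782593726645086383198950649858141454002621435149880441896326660096
Sum of its 70 digits: 315.

315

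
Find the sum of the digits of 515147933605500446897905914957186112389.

180

5+1+5+1+4+7+9+3+3+6+0+5+5+0+0+4+4+6+8+9+7+9+0+5+9+1+4+9+5+7+1+8+6+1+1+2+3+8+9 = 180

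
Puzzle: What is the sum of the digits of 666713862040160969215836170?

113

6+6+6+7+1+3+8+6+2+0+4+0+1+6+0+9+6+9+2+1+5+8+3+6+1+7+0 = 113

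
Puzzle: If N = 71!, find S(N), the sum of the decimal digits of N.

71! = 850478588567862317521167644239926010288584608120796235886430763388588680378079017697280000000000000000
Sum of its 102 digits: 423.

423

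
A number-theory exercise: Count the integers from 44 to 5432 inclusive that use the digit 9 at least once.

1430

The integers in [44, 5432] that use the digit 9 at least once: 49, 59, 69, 79, 89, 90, …, 5419, 5429.
1430 qualify.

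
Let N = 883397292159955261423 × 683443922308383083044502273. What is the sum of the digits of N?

191

883397292159955261423 × 683443922308383083044502273 = 603752510310404455720922341128858795820632714479
Sum of its 48 digits: 191.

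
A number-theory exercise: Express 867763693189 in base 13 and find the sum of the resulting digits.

85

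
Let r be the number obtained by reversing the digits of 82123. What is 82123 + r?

114251

Reverse of 82123 is 32128.
82123 + 32128 = 114251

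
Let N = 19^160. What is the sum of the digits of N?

964

19^160 = 3986356659537090126650719323733600114910507086983688582259902701249190699229421168777053936446329694022912798484074085852619335644853714823871346164737896385726476519803647927298744105729376465805480924801
Sum of its 205 digits: 964.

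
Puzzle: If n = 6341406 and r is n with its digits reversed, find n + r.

Reverse of 6341406 is 6041436.
6341406 + 6041436 = 12382842

12382842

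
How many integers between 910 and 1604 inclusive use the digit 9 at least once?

204

The integers in [910, 1604] that use the digit 9 at least once: 910, 911, 912, 913, 914, 915, …, 1598, 1599.
204 qualify.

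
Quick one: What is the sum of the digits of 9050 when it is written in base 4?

9050 in base 4 is 2031122.
Digit sum: 2+0+3+1+1+2+2 = 11.

11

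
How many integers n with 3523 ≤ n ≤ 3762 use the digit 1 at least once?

42

The integers in [3523, 3762] that use the digit 1 at least once: 3531, 3541, 3551, 3561, 3571, 3581, …, 3751, 3761.
42 qualify.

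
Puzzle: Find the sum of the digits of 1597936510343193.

69

1+5+9+7+9+3+6+5+1+0+3+4+3+1+9+3 = 69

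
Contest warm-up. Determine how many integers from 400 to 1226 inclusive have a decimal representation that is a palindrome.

63

The integers in [400, 1226] that have a decimal representation that is a palindrome: 404, 414, 424, 434, 444, 454, …, 1111, 1221.
63 qualify.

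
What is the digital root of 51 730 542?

9

5+1+7+3+0+5+4+2 = 27
2+7 = 9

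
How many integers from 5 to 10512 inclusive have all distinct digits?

5396

The integers in [5, 10512] that have all distinct digits: 5, 6, 7, 8, 9, 10, …, 10497, 10498.
5396 qualify.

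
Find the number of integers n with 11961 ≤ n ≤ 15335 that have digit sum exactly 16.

249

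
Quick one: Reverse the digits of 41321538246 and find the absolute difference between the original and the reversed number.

Reverse of 41321538246 is 64283512314.
|41321538246 − 64283512314| = 22961974068

22961974068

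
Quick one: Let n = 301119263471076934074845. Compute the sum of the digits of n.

3+0+1+1+1+9+2+6+3+4+7+1+0+7+6+9+3+4+0+7+4+8+4+5 = 95

95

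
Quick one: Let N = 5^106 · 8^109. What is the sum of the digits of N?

5^106 · 8^109 = 33699933333938299743333768858774538342046430528175715601379512811520000000000000000000000000000000000000000000000000000000000000000000000000000000000000000000000000000000000
Sum of its 173 digits: 311.

311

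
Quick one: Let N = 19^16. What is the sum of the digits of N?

91

19^16 = 288441413567621167681
Sum of its 21 digits: 91.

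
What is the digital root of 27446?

5

2+7+4+4+6 = 23
2+3 = 5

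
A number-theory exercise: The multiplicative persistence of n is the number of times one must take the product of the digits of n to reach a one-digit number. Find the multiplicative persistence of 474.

2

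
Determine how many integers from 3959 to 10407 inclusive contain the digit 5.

2437

The integers in [3959, 10407] that contain the digit 5: 3959, 3965, 3975, 3985, 3995, 4005, …, 10395, 10405.
2437 qualify.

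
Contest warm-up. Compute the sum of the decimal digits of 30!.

117

30! = 265252859812191058636308480000000
Sum of its 33 digits: 117.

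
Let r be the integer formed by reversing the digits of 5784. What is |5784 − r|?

909

Reverse of 5784 is 4875.
|5784 − 4875| = 909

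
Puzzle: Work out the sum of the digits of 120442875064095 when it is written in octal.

120442875064095 in base 8 is 3330531262127437.
Digit sum: 3+3+3+0+5+3+1+2+6+2+1+2+7+4+3+7 = 52.

52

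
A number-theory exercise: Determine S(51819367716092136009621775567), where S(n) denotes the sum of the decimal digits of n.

5+1+8+1+9+3+6+7+7+1+6+0+9+2+1+3+6+0+0+9+6+2+1+7+7+5+5+6+7 = 130

130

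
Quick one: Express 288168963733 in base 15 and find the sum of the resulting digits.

288168963733 in base 15 is 7768BB69DD.
Digit sum: 7+7+6+8+11+11+6+9+13+13 = 91.

91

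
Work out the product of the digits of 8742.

448

8×7×4×2 = 448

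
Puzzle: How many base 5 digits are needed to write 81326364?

12

81326364 in base 5 is 131304420424, which has 12 digits.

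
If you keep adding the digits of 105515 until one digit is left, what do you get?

1+0+5+5+1+5 = 17
1+7 = 8

8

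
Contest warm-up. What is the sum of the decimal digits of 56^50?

409

56^50 = 2566855082530844723631412998988745692315870051226647080950683634425886192714576482533376
Sum of its 88 digits: 409.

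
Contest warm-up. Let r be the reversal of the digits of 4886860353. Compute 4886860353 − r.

1356173469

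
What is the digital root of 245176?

2+4+5+1+7+6 = 25
2+5 = 7
(Equivalently, 245176 mod 9 = 7.)

7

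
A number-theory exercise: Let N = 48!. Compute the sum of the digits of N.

234

48! = 12413915592536072670862289047373375038521486354677760000000000
Sum of its 62 digits: 234.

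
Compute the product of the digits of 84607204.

8×4×6×0×7×2×0×4 = 0

0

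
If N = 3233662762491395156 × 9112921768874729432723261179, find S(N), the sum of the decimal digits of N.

3233662762491395156 × 9112921768874729432723261179 = 29468115781507428823654587539783354829883448924
Sum of its 47 digits: 242.

242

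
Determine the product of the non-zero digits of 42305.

4×2×3×5 = 120

120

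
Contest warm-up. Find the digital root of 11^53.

5

The digital root of n equals n mod 9 (or 9 when 9 | n), so we need 11^53 mod 9.
11^53 ≡ 5 (mod 9), so the digital root is 5.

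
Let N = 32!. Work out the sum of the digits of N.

32! = 263130836933693530167218012160000000
Sum of its 36 digits: 108.

108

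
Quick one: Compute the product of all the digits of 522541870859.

5×2×2×5×4×1×8×7×0×8×5×9 = 0

0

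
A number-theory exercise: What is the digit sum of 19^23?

19^23 = 257829627945307727248226067259
Sum of its 30 digits: 145.

145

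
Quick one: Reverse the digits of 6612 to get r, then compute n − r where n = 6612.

Reverse of 6612 is 2166.
6612 − 2166 = 4446

4446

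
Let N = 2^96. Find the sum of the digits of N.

2^96 = 79228162514264337593543950336
Sum of its 29 digits: 127.

127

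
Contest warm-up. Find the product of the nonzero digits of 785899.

181440

7×8×5×8×9×9 = 181440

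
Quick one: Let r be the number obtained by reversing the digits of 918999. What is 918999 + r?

Reverse of 918999 is 999819.
918999 + 999819 = 1918818

1918818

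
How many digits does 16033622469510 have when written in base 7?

16

16033622469510 in base 7 is 3243251053212102, which has 16 digits.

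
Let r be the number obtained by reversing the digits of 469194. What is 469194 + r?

Reverse of 469194 is 491964.
469194 + 491964 = 961158

961158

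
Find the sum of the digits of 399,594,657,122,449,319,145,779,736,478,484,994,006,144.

213

3+9+9+5+9+4+6+5+7+1+2+2+4+4+9+3+1+9+1+4+5+7+7+9+7+3+6+4+7+8+4+8+4+9+9+4+0+0+6+1+4+4 = 213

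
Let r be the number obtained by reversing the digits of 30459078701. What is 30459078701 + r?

Reverse of 30459078701 is 10787095403.
30459078701 + 10787095403 = 41246174104

41246174104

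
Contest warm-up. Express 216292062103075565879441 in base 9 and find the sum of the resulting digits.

216292062103075565879441 in base 9 is 2635652830706778875804275.
Digit sum: 2+6+3+5+6+5+2+8+3+0+7+0+6+7+7+8+8+7+5+8+0+4+2+7+5 = 121.

121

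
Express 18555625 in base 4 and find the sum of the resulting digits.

19

18555625 in base 4 is 1012302023221.
Digit sum: 1+0+1+2+3+0+2+0+2+3+2+2+1 = 19.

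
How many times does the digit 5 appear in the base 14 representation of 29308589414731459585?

29308589414731459585 in base 14 is D657BBB275BA2A61B.
The digit 5 appears 2 times.

2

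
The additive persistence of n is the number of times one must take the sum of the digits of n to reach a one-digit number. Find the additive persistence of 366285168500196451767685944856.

2

366285168500196451767685944856 → 151 → 7 (2 steps)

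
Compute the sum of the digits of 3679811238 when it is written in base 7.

30

3679811238 in base 7 is 160121610435.
Digit sum: 1+6+0+1+2+1+6+1+0+4+3+5 = 30.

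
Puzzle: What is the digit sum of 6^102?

6^102 = 23519470446002552619480849617690081539337173577026375375550590789301897093185536
Sum of its 80 digits: 360.

360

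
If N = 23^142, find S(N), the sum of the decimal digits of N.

23^142 = 23192774984369078750237734279529478056786508400568760494458054531175748781538547983737719432314390376285239093373327480102096981869490207569279694674667900572850858333516312349602671597295286129
Sum of its 194 digits: 931.

931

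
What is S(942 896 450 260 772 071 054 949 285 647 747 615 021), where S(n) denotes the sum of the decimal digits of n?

175

9+4+2+8+9+6+4+5+0+2+6+0+7+7+2+0+7+1+0+5+4+9+4+9+2+8+5+6+4+7+7+4+7+6+1+5+0+2+1 = 175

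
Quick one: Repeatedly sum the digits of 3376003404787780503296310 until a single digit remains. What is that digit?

3+3+7+6+0+0+3+4+0+4+7+8+7+7+8+0+5+0+3+2+9+6+3+1+0 = 96
9+6 = 15
1+5 = 6

6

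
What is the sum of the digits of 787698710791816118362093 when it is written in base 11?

787698710791816118362093 in base 11 is 9749559A730A99003539854.
Digit sum: 9+7+4+9+5+5+9+10+7+3+0+10+9+9+0+0+3+5+3+9+8+5+4 = 133.

133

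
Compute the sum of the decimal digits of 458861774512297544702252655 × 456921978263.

458861774512297544702252655 × 456921978263 = 209664029759429626146630958435044038265
Sum of its 39 digits: 174.

174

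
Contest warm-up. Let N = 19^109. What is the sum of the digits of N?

658

19^109 = 24218235827108619536177258655689905274733087906973668975273015474087845429471321842394188336521448527266621220099983995505013875436008159779
Sum of its 140 digits: 658.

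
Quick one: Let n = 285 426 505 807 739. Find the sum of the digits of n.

71

2+8+5+4+2+6+5+0+5+8+0+7+7+3+9 = 71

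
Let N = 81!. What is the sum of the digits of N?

81! = 5797126020747367985879734231578109105412357244731625958745865049716390179693892056256184534249745940480000000000000000000
Sum of its 121 digits: 486.

486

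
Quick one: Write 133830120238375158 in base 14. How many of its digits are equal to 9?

2

133830120238375158 in base 14 is C08804548B9C94A.
The digit 9 appears 2 times.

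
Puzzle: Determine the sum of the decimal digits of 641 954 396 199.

66

6+4+1+9+5+4+3+9+6+1+9+9 = 66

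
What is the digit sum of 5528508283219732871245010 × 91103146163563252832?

208

5528508283219732871245010 × 91103146163563252832 = 503664498192637471962108778432408873248368320
Sum of its 45 digits: 208.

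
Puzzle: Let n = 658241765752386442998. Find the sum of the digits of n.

111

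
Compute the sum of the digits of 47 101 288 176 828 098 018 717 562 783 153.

4+7+1+0+1+2+8+8+1+7+6+8+2+8+0+9+8+0+1+8+7+1+7+5+6+2+7+8+3+1+5+3 = 144

144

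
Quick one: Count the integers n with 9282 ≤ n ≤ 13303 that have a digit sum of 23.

The integers in [9282, 13303] that have a digit sum of 23: 9284, 9293, 9329, 9338, 9347, 9356, …, 13289, 13298.
147 qualify.

147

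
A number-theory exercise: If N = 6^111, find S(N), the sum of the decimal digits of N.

387

6^111 = 237022073235798140523131680268796863968652076808504395016684686594984571128407503405056
Sum of its 87 digits: 387.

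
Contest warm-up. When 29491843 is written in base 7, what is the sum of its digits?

25

29491843 in base 7 is 505451023.
Digit sum: 5+0+5+4+5+1+0+2+3 = 25.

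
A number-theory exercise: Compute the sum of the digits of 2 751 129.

2+7+5+1+1+2+9 = 27

27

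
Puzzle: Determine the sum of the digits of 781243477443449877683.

110

7+8+1+2+4+3+4+7+7+4+4+3+4+4+9+8+7+7+6+8+3 = 110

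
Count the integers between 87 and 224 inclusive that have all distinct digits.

99

The integers in [87, 224] that have all distinct digits: 87, 89, 90, 91, 92, 93, …, 218, 219.
99 qualify.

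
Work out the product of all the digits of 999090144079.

0

9×9×9×0×9×0×1×4×4×0×7×9 = 0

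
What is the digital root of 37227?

3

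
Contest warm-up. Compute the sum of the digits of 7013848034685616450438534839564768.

162

7+0+1+3+8+4+8+0+3+4+6+8+5+6+1+6+4+5+0+4+3+8+5+3+4+8+3+9+5+6+4+7+6+8 = 162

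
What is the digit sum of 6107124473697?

6+1+0+7+1+2+4+4+7+3+6+9+7 = 57

57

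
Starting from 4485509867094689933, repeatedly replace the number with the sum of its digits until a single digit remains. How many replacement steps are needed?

2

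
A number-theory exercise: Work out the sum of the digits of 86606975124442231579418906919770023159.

172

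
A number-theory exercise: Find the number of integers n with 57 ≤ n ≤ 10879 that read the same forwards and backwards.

The integers in [57, 10879] that read the same forwards and backwards: 66, 77, 88, 99, 101, 111, …, 10701, 10801.
193 qualify.

193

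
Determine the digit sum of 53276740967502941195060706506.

122

5+3+2+7+6+7+4+0+9+6+7+5+0+2+9+4+1+1+9+5+0+6+0+7+0+6+5+0+6 = 122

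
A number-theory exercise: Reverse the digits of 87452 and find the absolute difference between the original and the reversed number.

61974

Reverse of 87452 is 25478.
|87452 − 25478| = 61974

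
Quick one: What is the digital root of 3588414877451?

2

3+5+8+8+4+1+4+8+7+7+4+5+1 = 65
6+5 = 11
1+1 = 2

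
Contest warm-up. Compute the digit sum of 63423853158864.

66

6+3+4+2+3+8+5+3+1+5+8+8+6+4 = 66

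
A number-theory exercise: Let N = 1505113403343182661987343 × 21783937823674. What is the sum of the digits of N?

1505113403343182661987343 × 21783937823674 = 32787296796006257873517210639153758182
Sum of its 38 digits: 178.

178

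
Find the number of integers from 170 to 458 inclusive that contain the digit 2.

137

The integers in [170, 458] that contain the digit 2: 172, 182, 192, 200, 201, 202, …, 442, 452.
137 qualify.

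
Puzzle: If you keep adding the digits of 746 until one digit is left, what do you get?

8

7+4+6 = 17
1+7 = 8
(Equivalently, 746 mod 9 = 8.)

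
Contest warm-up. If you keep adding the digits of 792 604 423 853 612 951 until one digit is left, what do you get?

7+9+2+6+0+4+4+2+3+8+5+3+6+1+2+9+5+1 = 77
7+7 = 14
1+4 = 5
(Equivalently, 792 604 423 853 612 951 mod 9 = 5.)

5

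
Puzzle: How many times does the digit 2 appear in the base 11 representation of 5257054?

5257054 in base 11 is 2A70780.
The digit 2 appears 1 time.

1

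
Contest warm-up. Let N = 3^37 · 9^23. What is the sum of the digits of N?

3^37 · 9^23 = 3990838394187339929534246675572349035227
Sum of its 40 digits: 198.

198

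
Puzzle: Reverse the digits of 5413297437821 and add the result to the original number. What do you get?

Reverse of 5413297437821 is 1287347923145.
5413297437821 + 1287347923145 = 6700645360966

6700645360966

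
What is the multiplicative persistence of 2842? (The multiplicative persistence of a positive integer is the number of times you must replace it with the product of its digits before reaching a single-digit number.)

3

2842 → 128 → 16 → 6 (3 steps)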